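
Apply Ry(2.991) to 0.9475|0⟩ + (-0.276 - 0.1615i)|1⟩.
(0.3465 + 0.161i)|0⟩ + (0.9241 - 0.01215i)|1⟩

Ry(2.991) = [[cos(θ/2), −sin(θ/2)], [sin(θ/2), cos(θ/2)]]; θ = 2.991, cos(θ/2) ≈ 0.0752252, sin(θ/2) ≈ 0.997167.
With a = amp(|0⟩) = 0.9475 and b = amp(|1⟩) = (-0.276 - 0.1615i):
new amp(|0⟩) = (0.0752252)·a + (-0.997167)·b = (0.3465 + 0.161i)
new amp(|1⟩) = (0.997167)·a + (0.0752252)·b = (0.9241 - 0.01215i)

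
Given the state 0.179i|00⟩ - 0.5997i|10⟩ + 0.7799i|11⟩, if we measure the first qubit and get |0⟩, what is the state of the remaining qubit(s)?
i|0⟩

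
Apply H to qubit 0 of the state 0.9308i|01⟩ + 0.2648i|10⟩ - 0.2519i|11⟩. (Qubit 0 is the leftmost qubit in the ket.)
0.1872i|00⟩ + 0.4801i|01⟩ - 0.1872i|10⟩ + 0.8363i|11⟩

H on qubit 0 mixes each pair of kets that differ only in qubit 0: amplitudes (a, b) of (|…0…⟩, |…1…⟩) become ((a + b)/√2, (a − b)/√2). Kets absent from the input have amplitude 0.
(|00⟩, |10⟩): (a, b) = (0, 0.2648i) → (0.1872i, -0.1872i)
(|01⟩, |11⟩): (a, b) = (0.9308i, -0.2519i) → (0.4801i, 0.8363i)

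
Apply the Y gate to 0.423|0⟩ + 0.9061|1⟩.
-0.9061i|0⟩ + 0.423i|1⟩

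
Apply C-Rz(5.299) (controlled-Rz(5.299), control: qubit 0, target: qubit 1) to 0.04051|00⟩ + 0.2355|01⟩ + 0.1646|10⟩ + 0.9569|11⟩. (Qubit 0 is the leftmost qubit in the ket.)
0.04051|00⟩ + 0.2355|01⟩ + (-0.1451 - 0.07777i)|10⟩ + (-0.8434 + 0.4521i)|11⟩

C-Rz(5.299) leaves the control-|0⟩ kets |00⟩, |01⟩ unchanged and applies Rz(5.299) to qubit 1 on the control-|1⟩ pair (|10⟩, |11⟩).
Rz(5.299) = [[e^(−iθ/2), 0], [0, e^(iθ/2)]] with e^(±iθ/2) = cos(θ/2) ± i·sin(θ/2); θ = 5.299, cos(θ/2) ≈ -0.881346, sin(θ/2) ≈ 0.472471.
With a = amp(|10⟩) = 0.1646 and b = amp(|11⟩) = 0.9569:
new amp(|10⟩) = (-0.881346 - 0.472471i)·a = (-0.1451 - 0.07777i)
new amp(|11⟩) = (-0.881346 + 0.472471i)·b = (-0.8434 + 0.4521i)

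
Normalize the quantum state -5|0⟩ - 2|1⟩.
-0.9285|0⟩ - 0.3714|1⟩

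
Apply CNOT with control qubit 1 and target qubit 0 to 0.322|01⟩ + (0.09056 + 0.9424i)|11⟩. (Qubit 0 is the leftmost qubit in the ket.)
(0.09056 + 0.9424i)|01⟩ + 0.322|11⟩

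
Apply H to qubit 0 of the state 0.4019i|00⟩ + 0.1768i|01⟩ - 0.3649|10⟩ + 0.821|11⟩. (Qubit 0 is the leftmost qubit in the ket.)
(-0.258 + 0.2842i)|00⟩ + (0.5805 + 0.125i)|01⟩ + (0.258 + 0.2842i)|10⟩ + (-0.5805 + 0.125i)|11⟩

H on qubit 0 mixes each pair of kets that differ only in qubit 0: amplitudes (a, b) of (|…0…⟩, |…1…⟩) become ((a + b)/√2, (a − b)/√2). Kets absent from the input have amplitude 0.
(|00⟩, |10⟩): (a, b) = (0.4019i, -0.3649) → ((-0.258 + 0.2842i), (0.258 + 0.2842i))
(|01⟩, |11⟩): (a, b) = (0.1768i, 0.821) → ((0.5805 + 0.125i), (-0.5805 + 0.125i))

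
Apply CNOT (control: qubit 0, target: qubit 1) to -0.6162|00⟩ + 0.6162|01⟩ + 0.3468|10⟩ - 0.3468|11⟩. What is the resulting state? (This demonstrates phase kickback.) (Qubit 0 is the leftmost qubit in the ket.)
-0.6162|00⟩ + 0.6162|01⟩ - 0.3468|10⟩ + 0.3468|11⟩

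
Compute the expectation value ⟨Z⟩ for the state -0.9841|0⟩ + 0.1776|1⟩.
0.9369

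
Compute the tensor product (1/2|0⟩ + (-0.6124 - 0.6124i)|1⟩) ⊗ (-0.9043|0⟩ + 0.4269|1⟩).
-0.4522|00⟩ + 0.2135|01⟩ + (0.5538 + 0.5538i)|10⟩ + (-0.2614 - 0.2614i)|11⟩

amp(|b₁b₂…⟩) = product of the factor amplitudes for bits b₁, b₂, …; only kets whose every factor amplitude is nonzero survive.
|00⟩: (1/2)(-0.9043) = -0.4522
|01⟩: (1/2)(0.4269) = 0.2135
|10⟩: (-0.6124 - 0.6124i)(-0.9043) = (0.5538 + 0.5538i)
|11⟩: (-0.6124 - 0.6124i)(0.4269) = (-0.2614 - 0.2614i)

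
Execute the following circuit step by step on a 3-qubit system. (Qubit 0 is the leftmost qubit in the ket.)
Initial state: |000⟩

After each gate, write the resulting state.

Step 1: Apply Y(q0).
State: i|100⟩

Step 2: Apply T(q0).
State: (-1/√2 + (1/√2)i)|100⟩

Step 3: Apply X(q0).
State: (-1/√2 + (1/√2)i)|000⟩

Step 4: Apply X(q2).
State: (-1/√2 + (1/√2)i)|001⟩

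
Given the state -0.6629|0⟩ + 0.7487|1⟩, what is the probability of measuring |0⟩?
0.4394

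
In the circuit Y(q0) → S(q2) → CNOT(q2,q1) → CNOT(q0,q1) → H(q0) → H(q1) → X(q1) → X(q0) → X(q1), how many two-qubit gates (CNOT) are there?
2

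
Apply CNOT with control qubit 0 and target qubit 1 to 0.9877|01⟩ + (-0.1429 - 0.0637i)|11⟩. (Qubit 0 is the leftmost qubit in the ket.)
0.9877|01⟩ + (-0.1429 - 0.0637i)|10⟩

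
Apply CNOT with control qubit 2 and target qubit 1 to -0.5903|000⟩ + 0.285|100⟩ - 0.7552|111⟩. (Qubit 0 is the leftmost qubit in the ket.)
-0.5903|000⟩ + 0.285|100⟩ - 0.7552|101⟩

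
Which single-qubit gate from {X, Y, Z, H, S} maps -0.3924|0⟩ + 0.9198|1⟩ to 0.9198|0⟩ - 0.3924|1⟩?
X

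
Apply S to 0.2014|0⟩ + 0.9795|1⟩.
0.2014|0⟩ + 0.9795i|1⟩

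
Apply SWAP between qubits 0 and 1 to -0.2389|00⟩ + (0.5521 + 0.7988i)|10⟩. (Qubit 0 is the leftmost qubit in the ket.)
-0.2389|00⟩ + (0.5521 + 0.7988i)|01⟩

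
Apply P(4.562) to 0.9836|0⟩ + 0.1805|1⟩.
0.9836|0⟩ + (-0.02704 - 0.1785i)|1⟩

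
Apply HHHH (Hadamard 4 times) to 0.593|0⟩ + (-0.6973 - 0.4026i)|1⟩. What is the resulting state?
0.593|0⟩ + (-0.6973 - 0.4026i)|1⟩

H² = I, so an even number of Hadamards cancels: H^4 = I and the state is unchanged.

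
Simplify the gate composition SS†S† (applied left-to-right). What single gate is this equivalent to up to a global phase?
S†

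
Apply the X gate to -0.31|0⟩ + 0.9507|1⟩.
0.9507|0⟩ - 0.31|1⟩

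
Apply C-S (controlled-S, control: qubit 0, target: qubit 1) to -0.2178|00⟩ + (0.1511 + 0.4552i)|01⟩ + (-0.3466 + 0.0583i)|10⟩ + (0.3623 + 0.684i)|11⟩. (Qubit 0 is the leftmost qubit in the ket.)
-0.2178|00⟩ + (0.1511 + 0.4552i)|01⟩ + (-0.3466 + 0.0583i)|10⟩ + (-0.684 + 0.3623i)|11⟩

C-S leaves the control-|0⟩ kets |00⟩, |01⟩ unchanged and applies S to qubit 1 on the control-|1⟩ pair (|10⟩, |11⟩).
S = [[1, 0], [0, i]].
With a = amp(|10⟩) = (-0.3466 + 0.0583i) and b = amp(|11⟩) = (0.3623 + 0.684i):
new amp(|10⟩) = (1)·a = (-0.3466 + 0.0583i)
new amp(|11⟩) = (i)·b = (-0.684 + 0.3623i)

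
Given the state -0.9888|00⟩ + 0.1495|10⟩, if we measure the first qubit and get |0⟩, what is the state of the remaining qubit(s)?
-|0⟩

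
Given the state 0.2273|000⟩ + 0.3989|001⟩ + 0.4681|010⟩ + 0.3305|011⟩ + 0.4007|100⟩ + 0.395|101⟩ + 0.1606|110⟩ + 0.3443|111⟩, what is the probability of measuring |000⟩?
0.05167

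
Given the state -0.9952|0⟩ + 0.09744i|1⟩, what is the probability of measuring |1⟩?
0.009495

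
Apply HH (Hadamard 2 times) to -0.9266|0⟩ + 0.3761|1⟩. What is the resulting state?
-0.9266|0⟩ + 0.3761|1⟩

H² = I, so an even number of Hadamards cancels: H^2 = I and the state is unchanged.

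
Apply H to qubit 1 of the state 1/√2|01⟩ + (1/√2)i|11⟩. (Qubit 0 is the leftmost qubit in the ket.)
1/2|00⟩ - 1/2|01⟩ + (1/2)i|10⟩ - (1/2)i|11⟩

H on qubit 1 mixes each pair of kets that differ only in qubit 1: amplitudes (a, b) of (|…0…⟩, |…1…⟩) become ((a + b)/√2, (a − b)/√2). Kets absent from the input have amplitude 0.
(|00⟩, |01⟩): (a, b) = (0, 1/√2) → (1/2, -1/2)
(|10⟩, |11⟩): (a, b) = (0, (1/√2)i) → ((1/2)i, -(1/2)i)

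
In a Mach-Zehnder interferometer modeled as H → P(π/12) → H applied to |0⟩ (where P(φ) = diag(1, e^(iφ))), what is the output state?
(0.983 + 0.1294i)|0⟩ + (0.01704 - 0.1294i)|1⟩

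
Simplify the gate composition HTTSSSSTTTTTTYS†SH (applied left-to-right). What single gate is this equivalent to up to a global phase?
Y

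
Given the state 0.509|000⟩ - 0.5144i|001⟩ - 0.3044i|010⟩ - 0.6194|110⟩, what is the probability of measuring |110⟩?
0.3837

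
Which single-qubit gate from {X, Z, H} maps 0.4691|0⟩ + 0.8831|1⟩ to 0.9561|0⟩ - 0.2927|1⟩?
H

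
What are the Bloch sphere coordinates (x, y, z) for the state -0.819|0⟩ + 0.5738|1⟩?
(-0.9399, 0, 0.3415)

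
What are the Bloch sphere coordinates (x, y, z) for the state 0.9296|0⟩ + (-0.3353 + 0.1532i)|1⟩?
(-0.6234, 0.2848, 0.7283)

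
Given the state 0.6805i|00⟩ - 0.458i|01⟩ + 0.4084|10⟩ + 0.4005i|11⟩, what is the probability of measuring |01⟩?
0.2098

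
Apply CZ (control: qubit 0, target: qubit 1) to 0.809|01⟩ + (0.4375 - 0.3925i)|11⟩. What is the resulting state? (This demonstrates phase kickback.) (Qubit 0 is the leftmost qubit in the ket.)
0.809|01⟩ + (-0.4375 + 0.3925i)|11⟩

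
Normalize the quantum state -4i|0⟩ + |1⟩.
-0.9701i|0⟩ + 0.2425|1⟩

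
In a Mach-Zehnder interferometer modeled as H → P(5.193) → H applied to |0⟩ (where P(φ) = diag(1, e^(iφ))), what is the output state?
(0.7312 - 0.4434i)|0⟩ + (0.2688 + 0.4434i)|1⟩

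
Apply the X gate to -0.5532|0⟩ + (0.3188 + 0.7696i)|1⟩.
(0.3188 + 0.7696i)|0⟩ - 0.5532|1⟩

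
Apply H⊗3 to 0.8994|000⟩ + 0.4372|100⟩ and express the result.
0.4726|000⟩ + 0.4726|001⟩ + 0.4726|010⟩ + 0.4726|011⟩ + 0.1634|100⟩ + 0.1634|101⟩ + 0.1634|110⟩ + 0.1634|111⟩

H⊗3 gives amp(|y⟩) = (1/2√2) Σ_x (−1)^(x·y) amp(|x⟩), where x·y is the number of positions in which both x and y have a 1.
|000⟩: (0.8994 + 0.4372)/(2√2) = 0.4726
|001⟩: (0.8994 + 0.4372)/(2√2) = 0.4726
|010⟩: (0.8994 + 0.4372)/(2√2) = 0.4726
|011⟩: (0.8994 + 0.4372)/(2√2) = 0.4726
|100⟩: (0.8994 - 0.4372)/(2√2) = 0.1634
|101⟩: (0.8994 - 0.4372)/(2√2) = 0.1634
|110⟩: (0.8994 - 0.4372)/(2√2) = 0.1634
|111⟩: (0.8994 - 0.4372)/(2√2) = 0.1634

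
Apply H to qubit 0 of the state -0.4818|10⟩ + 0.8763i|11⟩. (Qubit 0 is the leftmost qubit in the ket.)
-0.3407|00⟩ + 0.6196i|01⟩ + 0.3407|10⟩ - 0.6196i|11⟩

H on qubit 0 mixes each pair of kets that differ only in qubit 0: amplitudes (a, b) of (|…0…⟩, |…1…⟩) become ((a + b)/√2, (a − b)/√2). Kets absent from the input have amplitude 0.
(|00⟩, |10⟩): (a, b) = (0, -0.4818) → (-0.3407, 0.3407)
(|01⟩, |11⟩): (a, b) = (0, 0.8763i) → (0.6196i, -0.6196i)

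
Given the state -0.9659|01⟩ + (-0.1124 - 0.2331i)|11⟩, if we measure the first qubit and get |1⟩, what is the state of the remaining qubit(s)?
(-0.4343 - 0.9007i)|1⟩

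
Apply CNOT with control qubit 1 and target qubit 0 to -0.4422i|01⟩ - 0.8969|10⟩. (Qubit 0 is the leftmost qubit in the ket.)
-0.8969|10⟩ - 0.4422i|11⟩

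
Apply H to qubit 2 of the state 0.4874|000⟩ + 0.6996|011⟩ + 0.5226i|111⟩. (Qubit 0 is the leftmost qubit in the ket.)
0.3446|000⟩ + 0.3446|001⟩ + 0.4947|010⟩ - 0.4947|011⟩ + 0.3695i|110⟩ - 0.3695i|111⟩

H on qubit 2 mixes each pair of kets that differ only in qubit 2: amplitudes (a, b) of (|…0…⟩, |…1…⟩) become ((a + b)/√2, (a − b)/√2). Kets absent from the input have amplitude 0.
(|000⟩, |001⟩): (a, b) = (0.4874, 0) → (0.3446, 0.3446)
(|010⟩, |011⟩): (a, b) = (0, 0.6996) → (0.4947, -0.4947)
(|110⟩, |111⟩): (a, b) = (0, 0.5226i) → (0.3695i, -0.3695i)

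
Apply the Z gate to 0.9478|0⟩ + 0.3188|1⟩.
0.9478|0⟩ - 0.3188|1⟩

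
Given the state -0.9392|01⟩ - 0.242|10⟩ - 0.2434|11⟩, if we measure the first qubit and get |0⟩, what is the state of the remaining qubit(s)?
-|1⟩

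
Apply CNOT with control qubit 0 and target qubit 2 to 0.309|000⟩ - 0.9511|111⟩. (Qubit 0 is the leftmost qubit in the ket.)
0.309|000⟩ - 0.9511|110⟩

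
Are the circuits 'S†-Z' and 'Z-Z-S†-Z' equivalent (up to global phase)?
Yes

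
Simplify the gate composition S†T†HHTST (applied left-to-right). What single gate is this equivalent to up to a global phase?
T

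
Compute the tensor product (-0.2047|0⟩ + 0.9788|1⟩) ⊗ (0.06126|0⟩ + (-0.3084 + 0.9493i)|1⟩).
-0.01254|00⟩ + (0.06313 - 0.1943i)|01⟩ + 0.05996|10⟩ + (-0.3019 + 0.9292i)|11⟩

amp(|b₁b₂…⟩) = product of the factor amplitudes for bits b₁, b₂, …; only kets whose every factor amplitude is nonzero survive.
|00⟩: (-0.2047)(0.06126) = -0.01254
|01⟩: (-0.2047)(-0.3084 + 0.9493i) = (0.06313 - 0.1943i)
|10⟩: (0.9788)(0.06126) = 0.05996
|11⟩: (0.9788)(-0.3084 + 0.9493i) = (-0.3019 + 0.9292i)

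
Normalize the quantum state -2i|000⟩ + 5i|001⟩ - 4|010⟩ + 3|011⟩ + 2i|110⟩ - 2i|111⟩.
-0.254i|000⟩ + 0.635i|001⟩ - 0.508|010⟩ + 0.381|011⟩ + 0.254i|110⟩ - 0.254i|111⟩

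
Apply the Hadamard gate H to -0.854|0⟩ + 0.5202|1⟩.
-0.236|0⟩ - 0.9717|1⟩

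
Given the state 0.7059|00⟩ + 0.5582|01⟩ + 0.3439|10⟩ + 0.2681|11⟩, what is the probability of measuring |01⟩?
0.3116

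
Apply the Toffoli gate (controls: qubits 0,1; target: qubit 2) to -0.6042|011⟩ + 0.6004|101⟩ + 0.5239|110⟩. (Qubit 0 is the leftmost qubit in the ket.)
-0.6042|011⟩ + 0.6004|101⟩ + 0.5239|111⟩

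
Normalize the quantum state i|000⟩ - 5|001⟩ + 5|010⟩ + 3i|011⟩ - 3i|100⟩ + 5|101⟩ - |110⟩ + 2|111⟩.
0.1005i|000⟩ - 0.5025|001⟩ + 0.5025|010⟩ + 0.3015i|011⟩ - 0.3015i|100⟩ + 0.5025|101⟩ - 0.1005|110⟩ + 0.201|111⟩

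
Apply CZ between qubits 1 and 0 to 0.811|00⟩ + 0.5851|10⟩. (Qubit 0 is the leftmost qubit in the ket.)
0.811|00⟩ + 0.5851|10⟩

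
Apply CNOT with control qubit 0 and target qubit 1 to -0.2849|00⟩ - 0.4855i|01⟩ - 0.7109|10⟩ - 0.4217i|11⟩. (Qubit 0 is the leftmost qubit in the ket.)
-0.2849|00⟩ - 0.4855i|01⟩ - 0.4217i|10⟩ - 0.7109|11⟩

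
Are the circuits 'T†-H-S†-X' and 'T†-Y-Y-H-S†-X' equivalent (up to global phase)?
Yes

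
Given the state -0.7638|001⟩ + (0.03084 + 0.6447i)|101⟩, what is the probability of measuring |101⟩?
0.4166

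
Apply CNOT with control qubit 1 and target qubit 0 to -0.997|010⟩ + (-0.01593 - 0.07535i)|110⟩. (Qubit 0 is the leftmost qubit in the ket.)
(-0.01593 - 0.07535i)|010⟩ - 0.997|110⟩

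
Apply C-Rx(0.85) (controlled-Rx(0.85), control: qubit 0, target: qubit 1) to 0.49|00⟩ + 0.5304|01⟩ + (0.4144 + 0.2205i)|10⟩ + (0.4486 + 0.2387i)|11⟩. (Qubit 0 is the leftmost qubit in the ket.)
0.49|00⟩ + 0.5304|01⟩ + (0.476 + 0.01592i)|10⟩ + (0.4996 + 0.0466i)|11⟩

C-Rx(0.85) leaves the control-|0⟩ kets |00⟩, |01⟩ unchanged and applies Rx(0.85) to qubit 1 on the control-|1⟩ pair (|10⟩, |11⟩).
Rx(0.85) = [[cos(θ/2), −i·sin(θ/2)], [−i·sin(θ/2), cos(θ/2)]]; θ = 0.85, cos(θ/2) ≈ 0.911039, sin(θ/2) ≈ 0.412321.
With a = amp(|10⟩) = (0.4144 + 0.2205i) and b = amp(|11⟩) = (0.4486 + 0.2387i):
new amp(|10⟩) = (0.911039)·a + (-0.412321i)·b = (0.476 + 0.01592i)
new amp(|11⟩) = (-0.412321i)·a + (0.911039)·b = (0.4996 + 0.0466i)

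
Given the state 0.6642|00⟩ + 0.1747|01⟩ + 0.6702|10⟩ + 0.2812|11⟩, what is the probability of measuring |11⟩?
0.07907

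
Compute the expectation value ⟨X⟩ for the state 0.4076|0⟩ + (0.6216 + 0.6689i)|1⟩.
0.5067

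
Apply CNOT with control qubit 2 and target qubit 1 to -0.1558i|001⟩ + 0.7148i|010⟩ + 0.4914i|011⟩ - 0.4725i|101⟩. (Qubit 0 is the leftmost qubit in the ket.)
0.4914i|001⟩ + 0.7148i|010⟩ - 0.1558i|011⟩ - 0.4725i|111⟩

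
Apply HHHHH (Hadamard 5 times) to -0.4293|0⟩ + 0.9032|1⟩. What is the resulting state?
0.3351|0⟩ - 0.9422|1⟩

H² = I, so H^5 = H: a single Hadamard. With (a, b) = (-0.4293, 0.9032), H gives ((a + b)/√2, (a − b)/√2) = (0.3351, -0.9422).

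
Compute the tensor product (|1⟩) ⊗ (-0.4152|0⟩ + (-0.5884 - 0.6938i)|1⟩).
-0.4152|10⟩ + (-0.5884 - 0.6938i)|11⟩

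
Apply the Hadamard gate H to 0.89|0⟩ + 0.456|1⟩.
0.9518|0⟩ + 0.3069|1⟩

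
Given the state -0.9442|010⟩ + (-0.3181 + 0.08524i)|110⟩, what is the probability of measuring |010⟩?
0.8915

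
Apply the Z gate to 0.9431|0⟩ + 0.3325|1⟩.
0.9431|0⟩ - 0.3325|1⟩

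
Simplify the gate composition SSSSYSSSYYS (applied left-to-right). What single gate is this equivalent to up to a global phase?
Y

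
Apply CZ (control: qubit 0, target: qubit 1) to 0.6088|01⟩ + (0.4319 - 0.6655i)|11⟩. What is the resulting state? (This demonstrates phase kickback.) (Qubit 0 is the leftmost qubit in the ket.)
0.6088|01⟩ + (-0.4319 + 0.6655i)|11⟩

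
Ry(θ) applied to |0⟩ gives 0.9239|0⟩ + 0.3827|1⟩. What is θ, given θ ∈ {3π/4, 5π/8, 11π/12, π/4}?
π/4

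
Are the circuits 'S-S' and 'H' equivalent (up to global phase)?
No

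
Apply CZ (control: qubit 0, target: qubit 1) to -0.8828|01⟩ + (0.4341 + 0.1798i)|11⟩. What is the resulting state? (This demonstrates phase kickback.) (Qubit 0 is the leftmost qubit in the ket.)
-0.8828|01⟩ + (-0.4341 - 0.1798i)|11⟩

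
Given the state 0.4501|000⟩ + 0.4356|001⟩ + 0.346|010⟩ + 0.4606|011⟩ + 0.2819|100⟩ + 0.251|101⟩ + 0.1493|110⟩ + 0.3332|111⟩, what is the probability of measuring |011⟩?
0.2122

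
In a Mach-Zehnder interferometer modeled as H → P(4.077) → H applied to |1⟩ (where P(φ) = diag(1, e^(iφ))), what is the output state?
(0.7967 + 0.4024i)|0⟩ + (0.2033 - 0.4024i)|1⟩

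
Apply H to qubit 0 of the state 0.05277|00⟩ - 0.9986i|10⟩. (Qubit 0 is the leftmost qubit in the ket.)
(0.03731 - 0.7061i)|00⟩ + (0.03731 + 0.7061i)|10⟩

H on qubit 0 mixes each pair of kets that differ only in qubit 0: amplitudes (a, b) of (|…0…⟩, |…1…⟩) become ((a + b)/√2, (a − b)/√2). Kets absent from the input have amplitude 0.
(|00⟩, |10⟩): (a, b) = (0.05277, -0.9986i) → ((0.03731 - 0.7061i), (0.03731 + 0.7061i))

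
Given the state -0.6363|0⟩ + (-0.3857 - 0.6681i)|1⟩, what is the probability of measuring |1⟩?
0.5951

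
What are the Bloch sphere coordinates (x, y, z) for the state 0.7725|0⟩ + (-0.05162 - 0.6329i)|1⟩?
(-0.07975, -0.9778, 0.1935)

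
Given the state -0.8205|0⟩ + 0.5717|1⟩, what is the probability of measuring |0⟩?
0.6732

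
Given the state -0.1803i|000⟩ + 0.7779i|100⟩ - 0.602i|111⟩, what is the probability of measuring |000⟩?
0.03251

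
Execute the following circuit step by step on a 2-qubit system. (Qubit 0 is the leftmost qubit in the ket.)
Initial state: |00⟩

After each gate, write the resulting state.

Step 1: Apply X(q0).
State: |10⟩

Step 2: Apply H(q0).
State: 1/√2|00⟩ - 1/√2|10⟩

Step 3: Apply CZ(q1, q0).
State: 1/√2|00⟩ - 1/√2|10⟩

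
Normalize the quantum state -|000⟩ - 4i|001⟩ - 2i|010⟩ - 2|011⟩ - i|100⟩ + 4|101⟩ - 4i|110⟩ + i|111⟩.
-0.1302|000⟩ - 0.5208i|001⟩ - 0.2604i|010⟩ - 0.2604|011⟩ - 0.1302i|100⟩ + 0.5208|101⟩ - 0.5208i|110⟩ + 0.1302i|111⟩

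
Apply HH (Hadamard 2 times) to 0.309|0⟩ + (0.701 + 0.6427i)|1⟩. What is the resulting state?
0.309|0⟩ + (0.701 + 0.6427i)|1⟩

H² = I, so an even number of Hadamards cancels: H^2 = I and the state is unchanged.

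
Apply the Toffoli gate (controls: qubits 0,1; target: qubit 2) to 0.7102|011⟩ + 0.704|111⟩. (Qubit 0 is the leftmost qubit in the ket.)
0.7102|011⟩ + 0.704|110⟩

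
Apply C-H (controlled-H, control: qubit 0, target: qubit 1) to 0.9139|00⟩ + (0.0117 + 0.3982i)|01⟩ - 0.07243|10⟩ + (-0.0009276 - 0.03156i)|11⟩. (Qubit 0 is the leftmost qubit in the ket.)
0.9139|00⟩ + (0.0117 + 0.3982i)|01⟩ + (-0.05187 - 0.02232i)|10⟩ + (-0.05056 + 0.02232i)|11⟩

C-H leaves the control-|0⟩ kets |00⟩, |01⟩ unchanged and applies H to qubit 1 on the control-|1⟩ pair (|10⟩, |11⟩).
H = [[1/√2, 1/√2], [1/√2, -1/√2]].
With a = amp(|10⟩) = -0.07243 and b = amp(|11⟩) = (-0.0009276 - 0.03156i):
new amp(|10⟩) = (1/√2)·a + (1/√2)·b = (-0.05187 - 0.02232i)
new amp(|11⟩) = (1/√2)·a + (-1/√2)·b = (-0.05056 + 0.02232i)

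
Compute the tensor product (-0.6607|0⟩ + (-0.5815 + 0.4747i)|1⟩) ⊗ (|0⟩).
-0.6607|00⟩ + (-0.5815 + 0.4747i)|10⟩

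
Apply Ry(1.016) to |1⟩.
-0.4864|0⟩ + 0.8737|1⟩

Ry(1.016) = [[cos(θ/2), −sin(θ/2)], [sin(θ/2), cos(θ/2)]]; θ = 1.016, cos(θ/2) ≈ 0.873719, sin(θ/2) ≈ 0.486431.
With a = amp(|0⟩) = 0 and b = amp(|1⟩) = 1:
new amp(|0⟩) = (0.873719)·a + (-0.486431)·b = -0.4864
new amp(|1⟩) = (0.486431)·a + (0.873719)·b = 0.8737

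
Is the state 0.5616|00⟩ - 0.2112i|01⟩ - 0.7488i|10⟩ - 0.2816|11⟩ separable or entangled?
Separable

Writing the state as a|00⟩ + b|01⟩ + c|10⟩ + d|11⟩, it is a product state iff ad − bc = 0.
Here (a, b, c, d) = (0.5616, -0.2112i, -0.7488i, -0.2816): ad − bc = (0.5616)(-0.2816) − (-0.2112i)(-0.7488i) = 0, so the state is separable.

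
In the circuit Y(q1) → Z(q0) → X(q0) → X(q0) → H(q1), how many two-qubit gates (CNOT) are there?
0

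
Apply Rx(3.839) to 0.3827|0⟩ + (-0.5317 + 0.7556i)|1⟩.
(0.5794 + 0.4997i)|0⟩ + (0.1817 - 0.6178i)|1⟩

Rx(3.839) = [[cos(θ/2), −i·sin(θ/2)], [−i·sin(θ/2), cos(θ/2)]]; θ = 3.839, cos(θ/2) ≈ -0.34168, sin(θ/2) ≈ 0.939816.
With a = amp(|0⟩) = 0.3827 and b = amp(|1⟩) = (-0.5317 + 0.7556i):
new amp(|0⟩) = (-0.34168)·a + (-0.939816i)·b = (0.5794 + 0.4997i)
new amp(|1⟩) = (-0.939816i)·a + (-0.34168)·b = (0.1817 - 0.6178i)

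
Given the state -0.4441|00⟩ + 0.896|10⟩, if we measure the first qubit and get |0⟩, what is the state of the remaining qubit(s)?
-|0⟩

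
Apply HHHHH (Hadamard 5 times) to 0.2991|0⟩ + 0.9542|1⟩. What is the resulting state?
0.8862|0⟩ - 0.4632|1⟩

H² = I, so H^5 = H: a single Hadamard. With (a, b) = (0.2991, 0.9542), H gives ((a + b)/√2, (a − b)/√2) = (0.8862, -0.4632).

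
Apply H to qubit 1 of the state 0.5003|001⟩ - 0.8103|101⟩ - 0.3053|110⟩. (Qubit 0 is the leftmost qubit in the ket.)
0.3538|001⟩ + 0.3538|011⟩ - 0.2159|100⟩ - 0.573|101⟩ + 0.2159|110⟩ - 0.573|111⟩

H on qubit 1 mixes each pair of kets that differ only in qubit 1: amplitudes (a, b) of (|…0…⟩, |…1…⟩) become ((a + b)/√2, (a − b)/√2). Kets absent from the input have amplitude 0.
(|001⟩, |011⟩): (a, b) = (0.5003, 0) → (0.3538, 0.3538)
(|100⟩, |110⟩): (a, b) = (0, -0.3053) → (-0.2159, 0.2159)
(|101⟩, |111⟩): (a, b) = (-0.8103, 0) → (-0.573, -0.573)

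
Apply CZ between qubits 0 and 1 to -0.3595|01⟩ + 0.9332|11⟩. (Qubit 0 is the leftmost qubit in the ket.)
-0.3595|01⟩ - 0.9332|11⟩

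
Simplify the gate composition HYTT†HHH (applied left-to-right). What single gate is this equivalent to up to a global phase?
Y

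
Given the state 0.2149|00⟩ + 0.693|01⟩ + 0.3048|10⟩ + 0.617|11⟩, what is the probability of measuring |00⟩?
0.04618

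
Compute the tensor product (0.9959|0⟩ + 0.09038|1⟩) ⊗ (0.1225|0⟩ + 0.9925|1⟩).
0.122|00⟩ + 0.9884|01⟩ + 0.01107|10⟩ + 0.0897|11⟩

amp(|b₁b₂…⟩) = product of the factor amplitudes for bits b₁, b₂, …; only kets whose every factor amplitude is nonzero survive.
|00⟩: (0.9959)(0.1225) = 0.122
|01⟩: (0.9959)(0.9925) = 0.9884
|10⟩: (0.09038)(0.1225) = 0.01107
|11⟩: (0.09038)(0.9925) = 0.0897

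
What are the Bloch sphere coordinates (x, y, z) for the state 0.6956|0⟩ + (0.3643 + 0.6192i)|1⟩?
(0.5068, 0.8614, -0.03226)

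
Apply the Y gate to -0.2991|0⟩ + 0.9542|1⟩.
-0.9542i|0⟩ - 0.2991i|1⟩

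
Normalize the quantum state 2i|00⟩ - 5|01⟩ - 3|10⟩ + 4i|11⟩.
0.2722i|00⟩ - 0.6804|01⟩ - 1/√6|10⟩ + 0.5443i|11⟩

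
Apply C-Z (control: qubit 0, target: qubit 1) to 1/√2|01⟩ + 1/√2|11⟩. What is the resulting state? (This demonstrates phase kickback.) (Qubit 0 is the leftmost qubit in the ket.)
1/√2|01⟩ - 1/√2|11⟩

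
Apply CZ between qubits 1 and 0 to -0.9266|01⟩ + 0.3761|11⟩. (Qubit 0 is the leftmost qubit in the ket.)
-0.9266|01⟩ - 0.3761|11⟩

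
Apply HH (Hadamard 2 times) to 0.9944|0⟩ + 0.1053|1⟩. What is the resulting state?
0.9944|0⟩ + 0.1053|1⟩

H² = I, so an even number of Hadamards cancels: H^2 = I and the state is unchanged.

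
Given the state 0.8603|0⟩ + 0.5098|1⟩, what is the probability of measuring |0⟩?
0.7401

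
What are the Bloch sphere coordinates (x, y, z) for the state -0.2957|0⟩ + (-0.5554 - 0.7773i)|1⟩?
(0.3285, 0.4597, -0.8252)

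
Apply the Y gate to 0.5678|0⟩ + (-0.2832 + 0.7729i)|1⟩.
(0.7729 + 0.2832i)|0⟩ + 0.5678i|1⟩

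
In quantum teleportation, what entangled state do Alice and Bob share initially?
Bell state |Φ+⟩ = (|00⟩ + |11⟩)/√2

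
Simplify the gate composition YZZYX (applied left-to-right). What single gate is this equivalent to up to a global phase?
X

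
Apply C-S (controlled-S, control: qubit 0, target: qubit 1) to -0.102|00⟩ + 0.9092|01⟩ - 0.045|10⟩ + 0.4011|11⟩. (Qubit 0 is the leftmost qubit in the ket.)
-0.102|00⟩ + 0.9092|01⟩ - 0.045|10⟩ + 0.4011i|11⟩

C-S leaves the control-|0⟩ kets |00⟩, |01⟩ unchanged and applies S to qubit 1 on the control-|1⟩ pair (|10⟩, |11⟩).
S = [[1, 0], [0, i]].
With a = amp(|10⟩) = -0.045 and b = amp(|11⟩) = 0.4011:
new amp(|10⟩) = (1)·a = -0.045
new amp(|11⟩) = (i)·b = 0.4011i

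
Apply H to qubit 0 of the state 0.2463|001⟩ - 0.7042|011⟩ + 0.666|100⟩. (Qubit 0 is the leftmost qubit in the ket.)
0.4709|000⟩ + 0.1742|001⟩ - 0.4979|011⟩ - 0.4709|100⟩ + 0.1742|101⟩ - 0.4979|111⟩

H on qubit 0 mixes each pair of kets that differ only in qubit 0: amplitudes (a, b) of (|…0…⟩, |…1…⟩) become ((a + b)/√2, (a − b)/√2). Kets absent from the input have amplitude 0.
(|000⟩, |100⟩): (a, b) = (0, 0.666) → (0.4709, -0.4709)
(|001⟩, |101⟩): (a, b) = (0.2463, 0) → (0.1742, 0.1742)
(|011⟩, |111⟩): (a, b) = (-0.7042, 0) → (-0.4979, -0.4979)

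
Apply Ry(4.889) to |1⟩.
-0.642|0⟩ - 0.7667|1⟩

Ry(4.889) = [[cos(θ/2), −sin(θ/2)], [sin(θ/2), cos(θ/2)]]; θ = 4.889, cos(θ/2) ≈ -0.766712, sin(θ/2) ≈ 0.641991.
With a = amp(|0⟩) = 0 and b = amp(|1⟩) = 1:
new amp(|0⟩) = (-0.766712)·a + (-0.641991)·b = -0.642
new amp(|1⟩) = (0.641991)·a + (-0.766712)·b = -0.7667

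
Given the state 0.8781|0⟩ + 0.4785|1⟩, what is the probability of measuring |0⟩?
0.7711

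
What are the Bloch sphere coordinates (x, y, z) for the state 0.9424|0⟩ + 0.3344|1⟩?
(0.6303, 0, 0.7763)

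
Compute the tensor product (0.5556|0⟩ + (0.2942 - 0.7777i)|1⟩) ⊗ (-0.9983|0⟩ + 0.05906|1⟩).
-0.5547|00⟩ + 0.03281|01⟩ + (-0.2937 + 0.7764i)|10⟩ + (0.01738 - 0.04593i)|11⟩

amp(|b₁b₂…⟩) = product of the factor amplitudes for bits b₁, b₂, …; only kets whose every factor amplitude is nonzero survive.
|00⟩: (0.5556)(-0.9983) = -0.5547
|01⟩: (0.5556)(0.05906) = 0.03281
|10⟩: (0.2942 - 0.7777i)(-0.9983) = (-0.2937 + 0.7764i)
|11⟩: (0.2942 - 0.7777i)(0.05906) = (0.01738 - 0.04593i)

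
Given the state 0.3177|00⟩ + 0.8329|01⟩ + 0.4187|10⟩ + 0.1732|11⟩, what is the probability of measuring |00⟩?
0.1009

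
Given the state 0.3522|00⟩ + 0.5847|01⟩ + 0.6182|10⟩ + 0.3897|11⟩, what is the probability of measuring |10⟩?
0.3822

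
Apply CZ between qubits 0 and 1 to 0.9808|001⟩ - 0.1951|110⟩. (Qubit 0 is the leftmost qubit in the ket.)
0.9808|001⟩ + 0.1951|110⟩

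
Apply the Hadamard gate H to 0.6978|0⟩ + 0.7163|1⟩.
0.9999|0⟩ - 0.01308|1⟩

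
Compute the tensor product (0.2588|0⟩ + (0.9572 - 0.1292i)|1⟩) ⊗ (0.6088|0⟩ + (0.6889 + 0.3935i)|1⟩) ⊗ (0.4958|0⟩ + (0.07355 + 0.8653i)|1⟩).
0.07812|000⟩ + (0.01159 + 0.1363i)|001⟩ + (0.08839 + 0.05049i)|010⟩ + (-0.07501 + 0.1618i)|011⟩ + (0.2889 - 0.039i)|100⟩ + (0.1109 + 0.4985i)|101⟩ + (0.3521 + 0.1426i)|110⟩ + (-0.1967 + 0.6357i)|111⟩

amp(|b₁b₂…⟩) = product of the factor amplitudes for bits b₁, b₂, …; only kets whose every factor amplitude is nonzero survive.
|000⟩: (0.2588)(0.6088)(0.4958) = 0.07812
|001⟩: (0.2588)(0.6088)(0.07355 + 0.8653i) = (0.01159 + 0.1363i)
|010⟩: (0.2588)(0.6889 + 0.3935i)(0.4958) = (0.08839 + 0.05049i)
|011⟩: (0.2588)(0.6889 + 0.3935i)(0.07355 + 0.8653i) = (-0.07501 + 0.1618i)
|100⟩: (0.9572 - 0.1292i)(0.6088)(0.4958) = (0.2889 - 0.039i)
|101⟩: (0.9572 - 0.1292i)(0.6088)(0.07355 + 0.8653i) = (0.1109 + 0.4985i)
|110⟩: (0.9572 - 0.1292i)(0.6889 + 0.3935i)(0.4958) = (0.3521 + 0.1426i)
|111⟩: (0.9572 - 0.1292i)(0.6889 + 0.3935i)(0.07355 + 0.8653i) = (-0.1967 + 0.6357i)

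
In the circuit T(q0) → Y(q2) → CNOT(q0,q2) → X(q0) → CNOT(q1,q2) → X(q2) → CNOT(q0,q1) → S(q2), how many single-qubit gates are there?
5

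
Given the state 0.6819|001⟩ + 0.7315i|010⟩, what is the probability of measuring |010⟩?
0.5351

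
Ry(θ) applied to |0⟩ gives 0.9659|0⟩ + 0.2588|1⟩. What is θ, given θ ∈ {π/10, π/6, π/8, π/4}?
π/6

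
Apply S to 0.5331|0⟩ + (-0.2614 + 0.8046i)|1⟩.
0.5331|0⟩ + (-0.8046 - 0.2614i)|1⟩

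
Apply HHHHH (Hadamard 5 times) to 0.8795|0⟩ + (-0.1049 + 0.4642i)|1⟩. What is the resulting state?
(0.5477 + 0.3282i)|0⟩ + (0.6961 - 0.3282i)|1⟩

H² = I, so H^5 = H: a single Hadamard. With (a, b) = (0.8795, (-0.1049 + 0.4642i)), H gives ((a + b)/√2, (a − b)/√2) = ((0.5477 + 0.3282i), (0.6961 - 0.3282i)).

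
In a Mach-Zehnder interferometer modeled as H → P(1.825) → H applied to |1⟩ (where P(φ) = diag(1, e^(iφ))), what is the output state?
(0.6257 - 0.4839i)|0⟩ + (0.3743 + 0.4839i)|1⟩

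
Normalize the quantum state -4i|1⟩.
-i|1⟩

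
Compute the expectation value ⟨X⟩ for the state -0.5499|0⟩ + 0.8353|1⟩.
-0.9187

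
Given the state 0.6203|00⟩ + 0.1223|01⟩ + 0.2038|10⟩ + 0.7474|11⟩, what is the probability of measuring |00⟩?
0.3848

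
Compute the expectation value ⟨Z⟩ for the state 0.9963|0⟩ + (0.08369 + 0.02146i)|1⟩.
0.9851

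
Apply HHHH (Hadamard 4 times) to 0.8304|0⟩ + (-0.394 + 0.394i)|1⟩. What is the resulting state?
0.8304|0⟩ + (-0.394 + 0.394i)|1⟩

H² = I, so an even number of Hadamards cancels: H^4 = I and the state is unchanged.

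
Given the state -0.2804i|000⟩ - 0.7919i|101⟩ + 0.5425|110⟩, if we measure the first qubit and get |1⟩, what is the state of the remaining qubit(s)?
-0.825i|01⟩ + 0.5652|10⟩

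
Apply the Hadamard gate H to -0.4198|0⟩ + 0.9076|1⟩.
0.3449|0⟩ - 0.9386|1⟩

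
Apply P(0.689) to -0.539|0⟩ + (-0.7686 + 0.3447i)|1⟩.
-0.539|0⟩ + (-0.8124 - 0.2226i)|1⟩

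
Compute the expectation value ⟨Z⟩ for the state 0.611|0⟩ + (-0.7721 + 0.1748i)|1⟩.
-0.2534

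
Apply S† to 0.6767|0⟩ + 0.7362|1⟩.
0.6767|0⟩ - 0.7362i|1⟩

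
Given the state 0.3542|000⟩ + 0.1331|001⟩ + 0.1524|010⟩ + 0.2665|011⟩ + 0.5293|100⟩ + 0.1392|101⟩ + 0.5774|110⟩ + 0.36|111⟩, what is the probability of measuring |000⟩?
0.1255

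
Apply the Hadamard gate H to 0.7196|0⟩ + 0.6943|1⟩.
0.9998|0⟩ + 0.01789|1⟩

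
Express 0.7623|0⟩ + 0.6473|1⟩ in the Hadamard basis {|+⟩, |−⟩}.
0.9967|+⟩ + 0.08132|−⟩

With |ψ⟩ = α|0⟩ + β|1⟩, the Hadamard-basis coefficients are ⟨+|ψ⟩ = (α + β)/√2 and ⟨−|ψ⟩ = (α − β)/√2.
Here α = 0.7623, β = 0.6473: (α + β)/√2 = 0.9967, (α − β)/√2 = 0.08132.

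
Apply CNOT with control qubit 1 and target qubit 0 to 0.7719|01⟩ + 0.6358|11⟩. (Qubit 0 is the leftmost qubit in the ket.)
0.6358|01⟩ + 0.7719|11⟩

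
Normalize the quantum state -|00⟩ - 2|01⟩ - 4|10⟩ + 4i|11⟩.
-0.1644|00⟩ - 0.3288|01⟩ - 0.6576|10⟩ + 0.6576i|11⟩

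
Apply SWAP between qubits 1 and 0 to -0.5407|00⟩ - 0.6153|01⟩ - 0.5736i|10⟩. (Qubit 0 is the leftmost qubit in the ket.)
-0.5407|00⟩ - 0.5736i|01⟩ - 0.6153|10⟩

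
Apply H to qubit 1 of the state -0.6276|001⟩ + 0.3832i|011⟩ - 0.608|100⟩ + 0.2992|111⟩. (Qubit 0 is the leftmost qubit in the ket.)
(-0.4438 + 0.271i)|001⟩ + (-0.4438 - 0.271i)|011⟩ - 0.4299|100⟩ + 0.2116|101⟩ - 0.4299|110⟩ - 0.2116|111⟩

H on qubit 1 mixes each pair of kets that differ only in qubit 1: amplitudes (a, b) of (|…0…⟩, |…1…⟩) become ((a + b)/√2, (a − b)/√2). Kets absent from the input have amplitude 0.
(|001⟩, |011⟩): (a, b) = (-0.6276, 0.3832i) → ((-0.4438 + 0.271i), (-0.4438 - 0.271i))
(|100⟩, |110⟩): (a, b) = (-0.608, 0) → (-0.4299, -0.4299)
(|101⟩, |111⟩): (a, b) = (0, 0.2992) → (0.2116, -0.2116)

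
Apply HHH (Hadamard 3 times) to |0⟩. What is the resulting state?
1/√2|0⟩ + 1/√2|1⟩

H² = I, so H^3 = H: a single Hadamard. With (a, b) = (1, 0), H gives ((a + b)/√2, (a − b)/√2) = (1/√2, 1/√2).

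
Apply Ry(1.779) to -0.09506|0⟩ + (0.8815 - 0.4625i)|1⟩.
(-0.7446 + 0.3593i)|0⟩ + (0.4813 - 0.2913i)|1⟩

Ry(1.779) = [[cos(θ/2), −sin(θ/2)], [sin(θ/2), cos(θ/2)]]; θ = 1.779, cos(θ/2) ≈ 0.6298, sin(θ/2) ≈ 0.776757.
With a = amp(|0⟩) = -0.09506 and b = amp(|1⟩) = (0.8815 - 0.4625i):
new amp(|0⟩) = (0.6298)·a + (-0.776757)·b = (-0.7446 + 0.3593i)
new amp(|1⟩) = (0.776757)·a + (0.6298)·b = (0.4813 - 0.2913i)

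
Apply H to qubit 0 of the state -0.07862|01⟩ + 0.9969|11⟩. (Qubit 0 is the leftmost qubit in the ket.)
0.6493|01⟩ - 0.7605|11⟩

H on qubit 0 mixes each pair of kets that differ only in qubit 0: amplitudes (a, b) of (|…0…⟩, |…1…⟩) become ((a + b)/√2, (a − b)/√2). Kets absent from the input have amplitude 0.
(|01⟩, |11⟩): (a, b) = (-0.07862, 0.9969) → (0.6493, -0.7605)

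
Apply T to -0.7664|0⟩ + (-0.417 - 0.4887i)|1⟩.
-0.7664|0⟩ + (0.0507 - 0.6404i)|1⟩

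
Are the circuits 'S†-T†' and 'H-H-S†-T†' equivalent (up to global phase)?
Yes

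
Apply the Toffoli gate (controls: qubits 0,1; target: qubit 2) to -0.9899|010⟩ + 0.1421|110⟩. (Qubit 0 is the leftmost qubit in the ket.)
-0.9899|010⟩ + 0.1421|111⟩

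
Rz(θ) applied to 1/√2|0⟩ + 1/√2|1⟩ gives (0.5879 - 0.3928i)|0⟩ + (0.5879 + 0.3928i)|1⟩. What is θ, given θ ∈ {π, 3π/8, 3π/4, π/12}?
3π/8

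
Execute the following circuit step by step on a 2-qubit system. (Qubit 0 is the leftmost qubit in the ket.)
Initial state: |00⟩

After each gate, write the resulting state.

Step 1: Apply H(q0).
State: 1/√2|00⟩ + 1/√2|10⟩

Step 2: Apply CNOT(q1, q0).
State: 1/√2|00⟩ + 1/√2|10⟩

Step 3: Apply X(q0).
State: 1/√2|00⟩ + 1/√2|10⟩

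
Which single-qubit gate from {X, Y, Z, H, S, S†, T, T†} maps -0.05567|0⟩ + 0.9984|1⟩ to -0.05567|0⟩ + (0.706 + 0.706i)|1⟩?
T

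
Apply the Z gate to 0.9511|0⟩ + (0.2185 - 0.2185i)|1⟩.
0.9511|0⟩ + (-0.2185 + 0.2185i)|1⟩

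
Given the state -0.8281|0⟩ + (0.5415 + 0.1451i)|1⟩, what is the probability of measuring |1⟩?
0.3143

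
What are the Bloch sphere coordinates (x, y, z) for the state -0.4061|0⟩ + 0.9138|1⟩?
(-0.7422, 0, -0.6701)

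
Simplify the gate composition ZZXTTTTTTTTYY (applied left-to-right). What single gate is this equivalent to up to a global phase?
X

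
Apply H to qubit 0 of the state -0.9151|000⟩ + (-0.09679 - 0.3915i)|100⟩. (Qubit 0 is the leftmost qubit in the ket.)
(-0.7155 - 0.2768i)|000⟩ + (-0.5786 + 0.2768i)|100⟩

H on qubit 0 mixes each pair of kets that differ only in qubit 0: amplitudes (a, b) of (|…0…⟩, |…1…⟩) become ((a + b)/√2, (a − b)/√2). Kets absent from the input have amplitude 0.
(|000⟩, |100⟩): (a, b) = (-0.9151, (-0.09679 - 0.3915i)) → ((-0.7155 - 0.2768i), (-0.5786 + 0.2768i))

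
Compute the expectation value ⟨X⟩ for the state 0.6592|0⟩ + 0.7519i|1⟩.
0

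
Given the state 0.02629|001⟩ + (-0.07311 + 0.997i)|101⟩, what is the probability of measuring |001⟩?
0.0006912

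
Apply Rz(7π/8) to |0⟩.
(0.1951 - 0.9808i)|0⟩

Rz(7π/8) = [[e^(−iθ/2), 0], [0, e^(iθ/2)]] with e^(±iθ/2) = cos(θ/2) ± i·sin(θ/2); θ = 7π/8, cos(θ/2) ≈ 0.19509, sin(θ/2) ≈ 0.980785.
With a = amp(|0⟩) = 1 and b = amp(|1⟩) = 0:
new amp(|0⟩) = (0.19509 - 0.980785i)·a = (0.1951 - 0.9808i)
new amp(|1⟩) = (0.19509 + 0.980785i)·b = 0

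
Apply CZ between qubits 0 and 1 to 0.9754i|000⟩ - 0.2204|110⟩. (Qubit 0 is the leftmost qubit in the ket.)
0.9754i|000⟩ + 0.2204|110⟩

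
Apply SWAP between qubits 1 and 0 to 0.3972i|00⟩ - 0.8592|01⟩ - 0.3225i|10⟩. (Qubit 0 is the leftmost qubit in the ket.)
0.3972i|00⟩ - 0.3225i|01⟩ - 0.8592|10⟩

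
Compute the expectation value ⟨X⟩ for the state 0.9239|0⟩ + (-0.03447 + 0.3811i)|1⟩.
-0.06369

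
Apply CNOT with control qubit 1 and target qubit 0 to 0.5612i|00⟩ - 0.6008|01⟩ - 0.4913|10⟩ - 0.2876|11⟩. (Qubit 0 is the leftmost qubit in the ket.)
0.5612i|00⟩ - 0.2876|01⟩ - 0.4913|10⟩ - 0.6008|11⟩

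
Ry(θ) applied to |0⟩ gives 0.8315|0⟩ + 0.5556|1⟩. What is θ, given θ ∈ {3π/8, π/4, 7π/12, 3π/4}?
3π/8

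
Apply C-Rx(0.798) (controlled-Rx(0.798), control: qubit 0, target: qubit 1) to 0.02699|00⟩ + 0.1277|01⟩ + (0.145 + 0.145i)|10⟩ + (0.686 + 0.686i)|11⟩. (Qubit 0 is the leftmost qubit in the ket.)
0.02699|00⟩ + 0.1277|01⟩ + (0.4001 - 0.1329i)|10⟩ + (0.6884 + 0.5758i)|11⟩

C-Rx(0.798) leaves the control-|0⟩ kets |00⟩, |01⟩ unchanged and applies Rx(0.798) to qubit 1 on the control-|1⟩ pair (|10⟩, |11⟩).
Rx(0.798) = [[cos(θ/2), −i·sin(θ/2)], [−i·sin(θ/2), cos(θ/2)]]; θ = 0.798, cos(θ/2) ≈ 0.92145, sin(θ/2) ≈ 0.388497.
With a = amp(|10⟩) = (0.145 + 0.145i) and b = amp(|11⟩) = (0.686 + 0.686i):
new amp(|10⟩) = (0.92145)·a + (-0.388497i)·b = (0.4001 - 0.1329i)
new amp(|11⟩) = (-0.388497i)·a + (0.92145)·b = (0.6884 + 0.5758i)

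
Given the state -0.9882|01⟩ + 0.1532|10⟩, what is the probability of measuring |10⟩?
0.02347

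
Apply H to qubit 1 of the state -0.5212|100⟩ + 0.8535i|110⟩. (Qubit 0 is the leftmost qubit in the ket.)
(-0.3685 + 0.6035i)|100⟩ + (-0.3685 - 0.6035i)|110⟩

H on qubit 1 mixes each pair of kets that differ only in qubit 1: amplitudes (a, b) of (|…0…⟩, |…1…⟩) become ((a + b)/√2, (a − b)/√2). Kets absent from the input have amplitude 0.
(|100⟩, |110⟩): (a, b) = (-0.5212, 0.8535i) → ((-0.3685 + 0.6035i), (-0.3685 - 0.6035i))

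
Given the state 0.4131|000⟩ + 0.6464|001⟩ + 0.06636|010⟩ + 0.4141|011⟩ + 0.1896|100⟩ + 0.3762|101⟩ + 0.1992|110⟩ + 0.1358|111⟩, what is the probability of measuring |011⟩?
0.1715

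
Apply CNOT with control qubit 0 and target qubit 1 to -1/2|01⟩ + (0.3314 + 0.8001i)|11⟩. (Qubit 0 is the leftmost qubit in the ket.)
-1/2|01⟩ + (0.3314 + 0.8001i)|10⟩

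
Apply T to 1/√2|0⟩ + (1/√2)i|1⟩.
1/√2|0⟩ + (-1/2 + (1/2)i)|1⟩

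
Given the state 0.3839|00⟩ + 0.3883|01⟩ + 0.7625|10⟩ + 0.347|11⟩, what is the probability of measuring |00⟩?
0.1474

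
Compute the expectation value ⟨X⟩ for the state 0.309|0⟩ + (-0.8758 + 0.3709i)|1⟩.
-0.5412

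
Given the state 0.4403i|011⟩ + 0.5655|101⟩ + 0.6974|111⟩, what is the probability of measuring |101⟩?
0.3198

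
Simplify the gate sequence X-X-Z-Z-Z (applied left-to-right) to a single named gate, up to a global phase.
Z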